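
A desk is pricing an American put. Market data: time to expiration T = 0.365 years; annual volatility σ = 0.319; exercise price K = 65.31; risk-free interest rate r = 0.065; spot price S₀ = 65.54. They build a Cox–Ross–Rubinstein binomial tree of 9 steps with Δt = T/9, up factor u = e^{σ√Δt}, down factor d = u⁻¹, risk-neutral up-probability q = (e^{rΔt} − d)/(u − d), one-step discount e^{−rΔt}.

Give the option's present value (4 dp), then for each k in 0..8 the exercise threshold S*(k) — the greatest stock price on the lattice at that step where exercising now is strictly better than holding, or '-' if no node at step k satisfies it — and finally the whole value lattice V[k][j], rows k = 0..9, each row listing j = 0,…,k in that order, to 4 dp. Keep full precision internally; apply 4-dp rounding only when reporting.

params: Δt=0.04056 u=1.06635 d=0.93778 q=0.50448 e^(-rΔt)=0.99737
t_9 payoffs: 28.5472 23.5069 17.7756 11.2586 3.8480 0.0000 0.0000 0.0000 0.0000 0.0000
t_8: node(8,0) S=39.2020 payoff=26.1080 vs cont=25.9360 → 26.1080 [stop]  node(8,1) S=44.5767 payoff=20.7333 vs cont=20.5614 → 20.7333 [stop]  node(8,2) S=50.6883 payoff=14.6217 vs cont=14.4498 → 14.6217 [stop]  node(8,3) S=57.6377 payoff=7.6723 vs cont=7.5003 → 7.6723 [stop]  node(8,4) S=65.5400 payoff=0.0000 vs cont=1.9018 → 1.9018 [wait]  node(8,5) S=74.5257 payoff=0.0000 vs cont=0.0000 → 0.0000 [wait]  node(8,6) S=84.7433 payoff=0.0000 vs cont=0.0000 → 0.0000 [wait]  node(8,7) S=96.3618 payoff=0.0000 vs cont=0.0000 → 0.0000 [wait]  node(8,8) S=109.5732 payoff=0.0000 vs cont=0.0000 → 0.0000 [wait]  ⇒ S*(8)=57.6377
t_7: node(7,0) S=41.8031 payoff=23.5069 vs cont=23.3350 → 23.5069 [stop]  node(7,1) S=47.5344 payoff=17.7756 vs cont=17.6037 → 17.7756 [stop]  node(7,2) S=54.0514 payoff=11.2586 vs cont=11.0866 → 11.2586 [stop]  node(7,3) S=61.4620 payoff=3.8480 vs cont=4.7486 → 4.7486 [wait]  node(7,4) S=69.8886 payoff=0.0000 vs cont=0.9399 → 0.9399 [wait]  node(7,5) S=79.4704 payoff=0.0000 vs cont=0.0000 → 0.0000 [wait]  node(7,6) S=90.3660 payoff=0.0000 vs cont=0.0000 → 0.0000 [wait]  node(7,7) S=102.7554 payoff=0.0000 vs cont=0.0000 → 0.0000 [wait]  ⇒ S*(7)=54.0514
t_6: node(6,0) S=44.5767 payoff=20.7333 vs cont=20.5614 → 20.7333 [stop]  node(6,1) S=50.6883 payoff=14.6217 vs cont=14.4498 → 14.6217 [stop]  node(6,2) S=57.6377 payoff=7.6723 vs cont=7.9535 → 7.9535 [wait]  node(6,3) S=65.5400 payoff=0.0000 vs cont=2.8198 → 2.8198 [wait]  node(6,4) S=74.5257 payoff=0.0000 vs cont=0.4645 → 0.4645 [wait]  node(6,5) S=84.7433 payoff=0.0000 vs cont=0.0000 → 0.0000 [wait]  node(6,6) S=96.3618 payoff=0.0000 vs cont=0.0000 → 0.0000 [wait]  ⇒ S*(6)=50.6883
t_5: node(5,0) S=47.5344 payoff=17.7756 vs cont=17.6037 → 17.7756 [stop]  node(5,1) S=54.0514 payoff=11.2586 vs cont=11.2281 → 11.2586 [stop]  node(5,2) S=61.4620 payoff=3.8480 vs cont=5.3495 → 5.3495 [wait]  node(5,3) S=69.8886 payoff=0.0000 vs cont=1.6273 → 1.6273 [wait]  node(5,4) S=79.4704 payoff=0.0000 vs cont=0.2296 → 0.2296 [wait]  node(5,5) S=90.3660 payoff=0.0000 vs cont=0.0000 → 0.0000 [wait]  ⇒ S*(5)=54.0514
t_4: node(4,0) S=50.6883 payoff=14.6217 vs cont=14.4498 → 14.6217 [stop]  node(4,1) S=57.6377 payoff=7.6723 vs cont=8.2558 → 8.2558 [wait]  node(4,2) S=65.5400 payoff=0.0000 vs cont=3.4626 → 3.4626 [wait]  node(4,3) S=74.5257 payoff=0.0000 vs cont=0.9198 → 0.9198 [wait]  node(4,4) S=84.7433 payoff=0.0000 vs cont=0.1135 → 0.1135 [wait]  ⇒ S*(4)=50.6883
t_3: node(3,0) S=54.0514 payoff=11.2586 vs cont=11.3802 → 11.3802 [wait]  node(3,1) S=61.4620 payoff=3.8480 vs cont=5.8224 → 5.8224 [wait]  node(3,2) S=69.8886 payoff=0.0000 vs cont=2.1741 → 2.1741 [wait]  node(3,3) S=79.4704 payoff=0.0000 vs cont=0.5116 → 0.5116 [wait]  ⇒ S*(3)=-
t_2: node(2,0) S=57.6377 payoff=7.6723 vs cont=8.5539 → 8.5539 [wait]  node(2,1) S=65.5400 payoff=0.0000 vs cont=3.9714 → 3.9714 [wait]  node(2,2) S=74.5257 payoff=0.0000 vs cont=1.3319 → 1.3319 [wait]  ⇒ S*(2)=-
t_1: node(1,0) S=61.4620 payoff=3.8480 vs cont=6.2257 → 6.2257 [wait]  node(1,1) S=69.8886 payoff=0.0000 vs cont=2.6329 → 2.6329 [wait]  ⇒ S*(1)=-
t_0: node(0,0) S=65.5400 payoff=0.0000 vs cont=4.4016 → 4.4016 [wait]  ⇒ S*(0)=-

price = 4.4016
boundary = - - - - 50.6883 54.0514 50.6883 54.0514 57.6377
tree:
4.4016
6.2257 2.6329
8.5539 3.9714 1.3319
11.3802 5.8224 2.1741 0.5116
14.6217 8.2558 3.4626 0.9198 0.1135
17.7756 11.2586 5.3495 1.6273 0.2296 0.0000
20.7333 14.6217 7.9535 2.8198 0.4645 0.0000 0.0000
23.5069 17.7756 11.2586 4.7486 0.9399 0.0000 0.0000 0.0000
26.1080 20.7333 14.6217 7.6723 1.9018 0.0000 0.0000 0.0000 0.0000
28.5472 23.5069 17.7756 11.2586 3.8480 0.0000 0.0000 0.0000 0.0000 0.0000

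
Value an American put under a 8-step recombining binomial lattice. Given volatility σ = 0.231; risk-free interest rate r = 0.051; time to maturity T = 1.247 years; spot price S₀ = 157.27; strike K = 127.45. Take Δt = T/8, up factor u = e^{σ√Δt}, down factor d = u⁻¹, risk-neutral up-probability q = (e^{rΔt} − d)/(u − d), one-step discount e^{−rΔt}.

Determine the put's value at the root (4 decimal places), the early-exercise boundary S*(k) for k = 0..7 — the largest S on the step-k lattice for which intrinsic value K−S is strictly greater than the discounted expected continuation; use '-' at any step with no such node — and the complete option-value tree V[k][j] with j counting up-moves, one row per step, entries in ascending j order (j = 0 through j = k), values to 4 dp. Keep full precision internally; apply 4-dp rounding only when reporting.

Δt=0.15588  u=1.09549  d=0.91283  q=0.52091  discount=0.99208
step 8 (expiry): payoffs max(K−S,0) = 51.6305 36.4593 18.2523 0.0000 0.0000 0.0000 0.0000 0.0000 0.0000
step 7: (k=7,j=0): S=83.0594, (K−S)⁺=44.3906, hold=43.3814 ⇒ V=44.3906 exercise | (k=7,j=1): S=99.6793, (K−S)⁺=27.7707, hold=26.7615 ⇒ V=27.7707 exercise | (k=7,j=2): S=119.6249, (K−S)⁺=7.8251, hold=8.6752 ⇒ V=8.6752 continue | (k=7,j=3): S=143.5614, (K−S)⁺=0.0000, hold=0.0000 ⇒ V=0.0000 continue | (k=7,j=4): S=172.2876, (K−S)⁺=0.0000, hold=0.0000 ⇒ V=0.0000 continue | (k=7,j=5): S=206.7618, (K−S)⁺=0.0000, hold=0.0000 ⇒ V=0.0000 continue | (k=7,j=6): S=248.1342, (K−S)⁺=0.0000, hold=0.0000 ⇒ V=0.0000 continue | (k=7,j=7): S=297.7851, (K−S)⁺=0.0000, hold=0.0000 ⇒ V=0.0000 continue  boundary S*=99.6793
step 6: (k=6,j=0): S=90.9907, (K−S)⁺=36.4593, hold=35.4501 ⇒ V=36.4593 exercise | (k=6,j=1): S=109.1977, (K−S)⁺=18.2523, hold=17.6825 ⇒ V=18.2523 exercise | (k=6,j=2): S=131.0478, (K−S)⁺=0.0000, hold=4.1233 ⇒ V=4.1233 continue | (k=6,j=3): S=157.2700, (K−S)⁺=0.0000, hold=0.0000 ⇒ V=0.0000 continue | (k=6,j=4): S=188.7392, (K−S)⁺=0.0000, hold=0.0000 ⇒ V=0.0000 continue | (k=6,j=5): S=226.5054, (K−S)⁺=0.0000, hold=0.0000 ⇒ V=0.0000 continue | (k=6,j=6): S=271.8284, (K−S)⁺=0.0000, hold=0.0000 ⇒ V=0.0000 continue  boundary S*=109.1977
step 5: (k=5,j=0): S=99.6793, (K−S)⁺=27.7707, hold=26.7615 ⇒ V=27.7707 exercise | (k=5,j=1): S=119.6249, (K−S)⁺=7.8251, hold=10.8061 ⇒ V=10.8061 continue | (k=5,j=2): S=143.5614, (K−S)⁺=0.0000, hold=1.9598 ⇒ V=1.9598 continue | (k=5,j=3): S=172.2876, (K−S)⁺=0.0000, hold=0.0000 ⇒ V=0.0000 continue | (k=5,j=4): S=206.7618, (K−S)⁺=0.0000, hold=0.0000 ⇒ V=0.0000 continue | (k=5,j=5): S=248.1342, (K−S)⁺=0.0000, hold=0.0000 ⇒ V=0.0000 continue  boundary S*=99.6793
step 4: (k=4,j=0): S=109.1977, (K−S)⁺=18.2523, hold=18.7837 ⇒ V=18.7837 continue | (k=4,j=1): S=131.0478, (K−S)⁺=0.0000, hold=6.1489 ⇒ V=6.1489 continue | (k=4,j=2): S=157.2700, (K−S)⁺=0.0000, hold=0.9315 ⇒ V=0.9315 continue | (k=4,j=3): S=188.7392, (K−S)⁺=0.0000, hold=0.0000 ⇒ V=0.0000 continue | (k=4,j=4): S=226.5054, (K−S)⁺=0.0000, hold=0.0000 ⇒ V=0.0000 continue  boundary S*=-
step 3: (k=3,j=0): S=119.6249, (K−S)⁺=7.8251, hold=12.1055 ⇒ V=12.1055 continue | (k=3,j=1): S=143.5614, (K−S)⁺=0.0000, hold=3.4039 ⇒ V=3.4039 continue | (k=3,j=2): S=172.2876, (K−S)⁺=0.0000, hold=0.4427 ⇒ V=0.4427 continue | (k=3,j=3): S=206.7618, (K−S)⁺=0.0000, hold=0.0000 ⇒ V=0.0000 continue  boundary S*=-
step 2: (k=2,j=0): S=131.0478, (K−S)⁺=0.0000, hold=7.5128 ⇒ V=7.5128 continue | (k=2,j=1): S=157.2700, (K−S)⁺=0.0000, hold=1.8467 ⇒ V=1.8467 continue | (k=2,j=2): S=188.7392, (K−S)⁺=0.0000, hold=0.2104 ⇒ V=0.2104 continue  boundary S*=-
step 1: (k=1,j=0): S=143.5614, (K−S)⁺=0.0000, hold=4.5251 ⇒ V=4.5251 continue | (k=1,j=1): S=172.2876, (K−S)⁺=0.0000, hold=0.9865 ⇒ V=0.9865 continue  boundary S*=-
step 0: (k=0,j=0): S=157.2700, (K−S)⁺=0.0000, hold=2.6605 ⇒ V=2.6605 continue  boundary S*=-

price = 2.6605
boundary = - - - - - 99.6793 109.1977 99.6793
tree:
2.6605
4.5251 0.9865
7.5128 1.8467 0.2104
12.1055 3.4039 0.4427 0.0000
18.7837 6.1489 0.9315 0.0000 0.0000
27.7707 10.8061 1.9598 0.0000 0.0000 0.0000
36.4593 18.2523 4.1233 0.0000 0.0000 0.0000 0.0000
44.3906 27.7707 8.6752 0.0000 0.0000 0.0000 0.0000 0.0000
51.6305 36.4593 18.2523 0.0000 0.0000 0.0000 0.0000 0.0000 0.0000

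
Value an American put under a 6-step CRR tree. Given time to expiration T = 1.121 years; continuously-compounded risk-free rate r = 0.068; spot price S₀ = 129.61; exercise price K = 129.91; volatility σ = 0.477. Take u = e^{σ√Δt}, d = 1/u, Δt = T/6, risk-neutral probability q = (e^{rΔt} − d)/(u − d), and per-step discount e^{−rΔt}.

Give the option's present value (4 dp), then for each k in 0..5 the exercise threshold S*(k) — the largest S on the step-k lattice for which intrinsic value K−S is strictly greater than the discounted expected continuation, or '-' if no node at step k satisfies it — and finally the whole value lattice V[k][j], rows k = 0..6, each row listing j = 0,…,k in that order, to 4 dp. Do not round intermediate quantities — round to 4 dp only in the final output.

price = 21.1706
boundary = - - - 69.8249 85.8130 105.4620
tree:
21.1706
31.2802 10.7580
44.4456 17.8189 3.3779
60.0851 28.6491 6.5342 0.0407
73.0944 44.0970 12.6394 0.0793 0.0000
83.6798 60.0851 24.4480 0.1542 0.0000 0.0000
92.2931 73.0944 44.0970 0.3000 0.0000 0.0000 0.0000

Δt=0.18683, u=1.22897, d=0.81369, q=0.47942, disc=e^(-rΔt)=0.98738
k=6 terminal: V=max(K-S,0) → 92.2931 73.0944 44.0970 0.3000 0.0000 0.0000 0.0000
k=5: j=0 S=46.2302 intr=83.6798 cont=82.0398 V=83.6798[EX]; j=1 S=69.8249 intr=60.0851 cont=58.4450 V=60.0851[EX]; j=2 S=105.4620 intr=24.4480 cont=22.8080 V=24.4480[EX]; j=3 S=159.2873 intr=0.0000 cont=0.1542 V=0.1542[hold]; j=4 S=240.5838 intr=0.0000 cont=0.0000 V=0.0000[hold]; j=5 S=363.3722 intr=0.0000 cont=0.0000 V=0.0000[hold]  S*(5)=105.4620
k=4: j=0 S=56.8156 intr=73.0944 cont=71.4543 V=73.0944[EX]; j=1 S=85.8130 intr=44.0970 cont=42.4569 V=44.0970[EX]; j=2 S=129.6100 intr=0.3000 cont=12.6394 V=12.6394[hold]; j=3 S=195.7599 intr=0.0000 cont=0.0793 V=0.0793[hold]; j=4 S=295.6712 intr=0.0000 cont=0.0000 V=0.0000[hold]  S*(4)=85.8130
k=3: j=0 S=69.8249 intr=60.0851 cont=58.4450 V=60.0851[EX]; j=1 S=105.4620 intr=24.4480 cont=28.6491 V=28.6491[hold]; j=2 S=159.2873 intr=0.0000 cont=6.5342 V=6.5342[hold]; j=3 S=240.5838 intr=0.0000 cont=0.0407 V=0.0407[hold]  S*(3)=69.8249
k=2: j=0 S=85.8130 intr=44.0970 cont=44.4456 V=44.4456[hold]; j=1 S=129.6100 intr=0.3000 cont=17.8189 V=17.8189[hold]; j=2 S=195.7599 intr=0.0000 cont=3.3779 V=3.3779[hold]  S*(2)=-
k=1: j=0 S=105.4620 intr=24.4480 cont=31.2802 V=31.2802[hold]; j=1 S=159.2873 intr=0.0000 cont=10.7580 V=10.7580[hold]  S*(1)=-
k=0: j=0 S=129.6100 intr=0.3000 cont=21.1706 V=21.1706[hold]  S*(0)=-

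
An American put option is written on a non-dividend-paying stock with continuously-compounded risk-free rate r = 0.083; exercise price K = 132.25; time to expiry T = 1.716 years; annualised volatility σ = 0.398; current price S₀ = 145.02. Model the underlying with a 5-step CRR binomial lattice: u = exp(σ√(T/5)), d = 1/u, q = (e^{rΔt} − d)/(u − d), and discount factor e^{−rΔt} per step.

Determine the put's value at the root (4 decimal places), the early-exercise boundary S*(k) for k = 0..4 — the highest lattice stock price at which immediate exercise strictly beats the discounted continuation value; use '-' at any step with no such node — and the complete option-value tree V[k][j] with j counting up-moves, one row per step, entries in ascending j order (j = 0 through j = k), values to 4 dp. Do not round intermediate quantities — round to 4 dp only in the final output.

Δt=0.34320, u=1.26259, d=0.79203, q=0.50338, disc=e^(-rΔt)=0.97192
k=5 terminal: V=max(K-S,0) → 87.0515 60.1981 17.3904 0.0000 0.0000 0.0000
k=4: j=0 S=57.0670 intr=75.1830 cont=71.4689 V=75.1830[EX]; j=1 S=90.9717 intr=41.2783 cont=37.5642 V=41.2783[EX]; j=2 S=145.0200 intr=0.0000 cont=8.3939 V=8.3939[hold]; j=3 S=231.1795 intr=0.0000 cont=0.0000 V=0.0000[hold]; j=4 S=368.5283 intr=0.0000 cont=0.0000 V=0.0000[hold]  S*(4)=90.9717
k=3: j=0 S=72.0519 intr=60.1981 cont=56.4840 V=60.1981[EX]; j=1 S=114.8596 intr=17.3904 cont=24.0306 V=24.0306[hold]; j=2 S=183.1001 intr=0.0000 cont=4.0515 V=4.0515[hold]; j=3 S=291.8839 intr=0.0000 cont=0.0000 V=0.0000[hold]  S*(3)=72.0519
k=2: j=0 S=90.9717 intr=41.2783 cont=40.8129 V=41.2783[EX]; j=1 S=145.0200 intr=0.0000 cont=13.5812 V=13.5812[hold]; j=2 S=231.1795 intr=0.0000 cont=1.9556 V=1.9556[hold]  S*(2)=90.9717
k=1: j=0 S=114.8596 intr=17.3904 cont=26.5684 V=26.5684[hold]; j=1 S=183.1001 intr=0.0000 cont=7.5120 V=7.5120[hold]  S*(1)=-
k=0: j=0 S=145.0200 intr=0.0000 cont=16.4991 V=16.4991[hold]  S*(0)=-

price = 16.4991
boundary = - - 90.9717 72.0519 90.9717
tree:
16.4991
26.5684 7.5120
41.2783 13.5812 1.9556
60.1981 24.0306 4.0515 0.0000
75.1830 41.2783 8.3939 0.0000 0.0000
87.0515 60.1981 17.3904 0.0000 0.0000 0.0000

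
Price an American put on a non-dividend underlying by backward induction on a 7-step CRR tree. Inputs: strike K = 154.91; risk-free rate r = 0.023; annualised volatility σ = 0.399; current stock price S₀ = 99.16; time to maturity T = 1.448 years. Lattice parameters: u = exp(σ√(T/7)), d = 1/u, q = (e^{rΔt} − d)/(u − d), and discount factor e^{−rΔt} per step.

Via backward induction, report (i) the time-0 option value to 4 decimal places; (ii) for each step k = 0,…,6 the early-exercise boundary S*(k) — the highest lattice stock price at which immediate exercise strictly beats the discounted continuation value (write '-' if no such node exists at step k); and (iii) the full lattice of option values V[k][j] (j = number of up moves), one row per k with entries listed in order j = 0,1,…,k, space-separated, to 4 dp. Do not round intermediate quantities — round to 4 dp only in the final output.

price = 58.8172
boundary = - - 68.9783 82.7036 68.9783 82.7036 99.1600
tree:
58.8172
72.2933 44.0870
85.9317 57.5159 29.2602
97.3792 72.2064 41.3911 15.7589
106.9269 85.9317 56.1282 25.0488 5.3518
114.8901 97.3792 72.2064 38.4105 10.1044 0.0000
121.5317 106.9269 85.9317 55.7500 19.0775 0.0000 0.0000
127.0711 114.8901 97.3792 72.2064 36.0191 0.0000 0.0000 0.0000

Δt=0.20686  u=1.19898  d=0.83404  q=0.46782  discount=0.99525
step 7 (expiry): payoffs max(K−S,0) = 127.0711 114.8901 97.3792 72.2064 36.0191 0.0000 0.0000 0.0000
step 6: (k=6,j=0): S=33.3783, (K−S)⁺=121.5317, hold=120.7964 ⇒ V=121.5317 exercise | (k=6,j=1): S=47.9831, (K−S)⁺=106.9269, hold=106.1916 ⇒ V=106.9269 exercise | (k=6,j=2): S=68.9783, (K−S)⁺=85.9317, hold=85.1964 ⇒ V=85.9317 exercise | (k=6,j=3): S=99.1600, (K−S)⁺=55.7500, hold=55.0147 ⇒ V=55.7500 exercise | (k=6,j=4): S=142.5478, (K−S)⁺=12.3622, hold=19.0775 ⇒ V=19.0775 continue | (k=6,j=5): S=204.9201, (K−S)⁺=0.0000, hold=0.0000 ⇒ V=0.0000 continue | (k=6,j=6): S=294.5837, (K−S)⁺=0.0000, hold=0.0000 ⇒ V=0.0000 continue  boundary S*=99.1600
step 5: (k=5,j=0): S=40.0199, (K−S)⁺=114.8901, hold=114.1548 ⇒ V=114.8901 exercise | (k=5,j=1): S=57.5308, (K−S)⁺=97.3792, hold=96.6439 ⇒ V=97.3792 exercise | (k=5,j=2): S=82.7036, (K−S)⁺=72.2064, hold=71.4711 ⇒ V=72.2064 exercise | (k=5,j=3): S=118.8909, (K−S)⁺=36.0191, hold=38.4105 ⇒ V=38.4105 continue | (k=5,j=4): S=170.9120, (K−S)⁺=0.0000, hold=10.1044 ⇒ V=10.1044 continue | (k=5,j=5): S=245.6952, (K−S)⁺=0.0000, hold=0.0000 ⇒ V=0.0000 continue  boundary S*=82.7036
step 4: (k=4,j=0): S=47.9831, (K−S)⁺=106.9269, hold=106.1916 ⇒ V=106.9269 exercise | (k=4,j=1): S=68.9783, (K−S)⁺=85.9317, hold=85.1964 ⇒ V=85.9317 exercise | (k=4,j=2): S=99.1600, (K−S)⁺=55.7500, hold=56.1282 ⇒ V=56.1282 continue | (k=4,j=3): S=142.5478, (K−S)⁺=12.3622, hold=25.0488 ⇒ V=25.0488 continue | (k=4,j=4): S=204.9201, (K−S)⁺=0.0000, hold=5.3518 ⇒ V=5.3518 continue  boundary S*=68.9783
step 3: (k=3,j=0): S=57.5308, (K−S)⁺=97.3792, hold=96.6439 ⇒ V=97.3792 exercise | (k=3,j=1): S=82.7036, (K−S)⁺=72.2064, hold=71.6472 ⇒ V=72.2064 exercise | (k=3,j=2): S=118.8909, (K−S)⁺=36.0191, hold=41.3911 ⇒ V=41.3911 continue | (k=3,j=3): S=170.9120, (K−S)⁺=0.0000, hold=15.7589 ⇒ V=15.7589 continue  boundary S*=82.7036
step 2: (k=2,j=0): S=68.9783, (K−S)⁺=85.9317, hold=85.1964 ⇒ V=85.9317 exercise | (k=2,j=1): S=99.1600, (K−S)⁺=55.7500, hold=57.5159 ⇒ V=57.5159 continue | (k=2,j=2): S=142.5478, (K−S)⁺=12.3622, hold=29.2602 ⇒ V=29.2602 continue  boundary S*=68.9783
step 1: (k=1,j=0): S=82.7036, (K−S)⁺=72.2064, hold=72.2933 ⇒ V=72.2933 continue | (k=1,j=1): S=118.8909, (K−S)⁺=36.0191, hold=44.0870 ⇒ V=44.0870 continue  boundary S*=-
step 0: (k=0,j=0): S=99.1600, (K−S)⁺=55.7500, hold=58.8172 ⇒ V=58.8172 continue  boundary S*=-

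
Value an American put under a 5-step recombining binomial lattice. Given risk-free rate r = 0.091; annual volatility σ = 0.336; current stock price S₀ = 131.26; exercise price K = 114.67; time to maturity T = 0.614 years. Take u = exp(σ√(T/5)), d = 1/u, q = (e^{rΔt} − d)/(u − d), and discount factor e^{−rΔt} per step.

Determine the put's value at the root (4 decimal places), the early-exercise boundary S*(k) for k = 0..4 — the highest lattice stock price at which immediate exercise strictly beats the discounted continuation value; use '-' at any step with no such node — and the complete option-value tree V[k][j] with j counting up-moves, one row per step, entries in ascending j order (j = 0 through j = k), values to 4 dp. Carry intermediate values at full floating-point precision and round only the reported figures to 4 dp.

Δt=0.12280  u=1.12496  d=0.88892  q=0.51821  discount=0.98889
step 5 (expiry): payoffs max(K−S,0) = 41.8158 22.4711 0.0000 0.0000 0.0000 0.0000
step 4: (k=4,j=0): S=81.9578, (K−S)⁺=32.7122, hold=31.4379 ⇒ V=32.7122 exercise | (k=4,j=1): S=103.7197, (K−S)⁺=10.9503, hold=10.7061 ⇒ V=10.9503 exercise | (k=4,j=2): S=131.2600, (K−S)⁺=0.0000, hold=0.0000 ⇒ V=0.0000 continue | (k=4,j=3): S=166.1129, (K−S)⁺=0.0000, hold=0.0000 ⇒ V=0.0000 continue | (k=4,j=4): S=210.2202, (K−S)⁺=0.0000, hold=0.0000 ⇒ V=0.0000 continue  boundary S*=103.7197
step 3: (k=3,j=0): S=92.1989, (K−S)⁺=22.4711, hold=21.1968 ⇒ V=22.4711 exercise | (k=3,j=1): S=116.6801, (K−S)⁺=0.0000, hold=5.2171 ⇒ V=5.2171 continue | (k=3,j=2): S=147.6617, (K−S)⁺=0.0000, hold=0.0000 ⇒ V=0.0000 continue | (k=3,j=3): S=186.8697, (K−S)⁺=0.0000, hold=0.0000 ⇒ V=0.0000 continue  boundary S*=92.1989
step 2: (k=2,j=0): S=103.7197, (K−S)⁺=10.9503, hold=13.3796 ⇒ V=13.3796 continue | (k=2,j=1): S=131.2600, (K−S)⁺=0.0000, hold=2.4856 ⇒ V=2.4856 continue | (k=2,j=2): S=166.1129, (K−S)⁺=0.0000, hold=0.0000 ⇒ V=0.0000 continue  boundary S*=-
step 1: (k=1,j=0): S=116.6801, (K−S)⁺=0.0000, hold=7.6483 ⇒ V=7.6483 continue | (k=1,j=1): S=147.6617, (K−S)⁺=0.0000, hold=1.1843 ⇒ V=1.1843 continue  boundary S*=-
step 0: (k=0,j=0): S=131.2600, (K−S)⁺=0.0000, hold=4.2508 ⇒ V=4.2508 continue  boundary S*=-

price = 4.2508
boundary = - - - 92.1989 103.7197
tree:
4.2508
7.6483 1.1843
13.3796 2.4856 0.0000
22.4711 5.2171 0.0000 0.0000
32.7122 10.9503 0.0000 0.0000 0.0000
41.8158 22.4711 0.0000 0.0000 0.0000 0.0000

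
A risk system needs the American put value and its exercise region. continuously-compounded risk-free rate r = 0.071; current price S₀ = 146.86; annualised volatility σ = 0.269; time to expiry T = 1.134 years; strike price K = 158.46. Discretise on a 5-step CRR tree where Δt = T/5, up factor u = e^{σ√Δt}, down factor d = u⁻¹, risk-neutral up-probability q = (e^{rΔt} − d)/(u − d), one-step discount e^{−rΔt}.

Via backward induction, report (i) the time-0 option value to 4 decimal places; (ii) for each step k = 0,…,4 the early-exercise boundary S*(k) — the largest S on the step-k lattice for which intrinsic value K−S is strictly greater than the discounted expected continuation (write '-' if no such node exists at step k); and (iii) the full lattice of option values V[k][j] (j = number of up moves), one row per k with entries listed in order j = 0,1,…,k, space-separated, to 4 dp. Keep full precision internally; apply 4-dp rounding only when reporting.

params: Δt=0.22680 u=1.13667 d=0.87976 q=0.53120 e^(-rΔt)=0.98403
t_5 payoffs: 81.0634 58.4612 29.2586 0.0000 0.0000 0.0000
t_4: node(4,0) S=87.9748 payoff=70.4852 vs cont=67.9540 → 70.4852 [stop]  node(4,1) S=113.6661 payoff=44.7939 vs cont=42.2627 → 44.7939 [stop]  node(4,2) S=146.8600 payoff=11.6000 vs cont=13.4973 → 13.4973 [wait]  node(4,3) S=189.7475 payoff=0.0000 vs cont=0.0000 → 0.0000 [wait]  node(4,4) S=245.1595 payoff=0.0000 vs cont=0.0000 → 0.0000 [wait]  ⇒ S*(4)=113.6661
t_3: node(3,0) S=99.9988 payoff=58.4612 vs cont=55.9300 → 58.4612 [stop]  node(3,1) S=129.2014 payoff=29.2586 vs cont=27.7191 → 29.2586 [stop]  node(3,2) S=166.9321 payoff=0.0000 vs cont=6.2264 → 6.2264 [wait]  node(3,3) S=215.6812 payoff=0.0000 vs cont=0.0000 → 0.0000 [wait]  ⇒ S*(3)=129.2014
t_2: node(2,0) S=113.6661 payoff=44.7939 vs cont=42.2627 → 44.7939 [stop]  node(2,1) S=146.8600 payoff=11.6000 vs cont=16.7519 → 16.7519 [wait]  node(2,2) S=189.7475 payoff=0.0000 vs cont=2.8723 → 2.8723 [wait]  ⇒ S*(2)=113.6661
t_1: node(1,0) S=129.2014 payoff=29.2586 vs cont=29.4204 → 29.4204 [wait]  node(1,1) S=166.9321 payoff=0.0000 vs cont=9.2292 → 9.2292 [wait]  ⇒ S*(1)=-
t_0: node(0,0) S=146.8600 payoff=11.6000 vs cont=18.3962 → 18.3962 [wait]  ⇒ S*(0)=-

price = 18.3962
boundary = - - 113.6661 129.2014 113.6661
tree:
18.3962
29.4204 9.2292
44.7939 16.7519 2.8723
58.4612 29.2586 6.2264 0.0000
70.4852 44.7939 13.4973 0.0000 0.0000
81.0634 58.4612 29.2586 0.0000 0.0000 0.0000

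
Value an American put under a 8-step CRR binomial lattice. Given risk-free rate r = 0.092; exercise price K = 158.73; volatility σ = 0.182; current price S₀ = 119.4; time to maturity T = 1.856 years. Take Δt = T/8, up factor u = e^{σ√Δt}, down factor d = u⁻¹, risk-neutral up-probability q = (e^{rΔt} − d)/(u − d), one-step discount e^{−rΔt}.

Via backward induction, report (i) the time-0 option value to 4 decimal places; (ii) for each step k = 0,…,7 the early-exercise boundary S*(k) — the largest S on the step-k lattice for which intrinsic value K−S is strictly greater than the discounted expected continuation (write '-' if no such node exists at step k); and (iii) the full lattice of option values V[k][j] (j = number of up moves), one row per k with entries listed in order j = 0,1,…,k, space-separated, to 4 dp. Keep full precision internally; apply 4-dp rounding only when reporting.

price = 39.3300
boundary = 119.4000 130.3394 142.2811 130.3394 142.2811 130.3394 142.2811 130.3394
tree:
39.3300
49.3513 28.3906
58.5315 39.3300 16.4489
66.9412 49.3513 28.3906 8.5794
74.6450 58.5315 39.3300 16.4489 3.6626
81.7023 66.9412 49.3513 28.3906 7.9010 0.9801
88.1673 74.6450 58.5315 39.3300 16.4489 2.5094 0.0000
94.0896 81.7023 66.9412 49.3513 28.3906 6.4247 0.0000 0.0000
99.5149 88.1673 74.6450 58.5315 39.3300 16.4489 0.0000 0.0000 0.0000

params: Δt=0.23200 u=1.09162 d=0.91607 q=0.60099 e^(-rΔt)=0.97888
t_8 payoffs: 99.5149 88.1673 74.6450 58.5315 39.3300 16.4489 0.0000 0.0000 0.0000
t_7: node(7,0) S=64.6404 payoff=94.0896 vs cont=90.7376 → 94.0896 [stop]  node(7,1) S=77.0277 payoff=81.7023 vs cont=78.3503 → 81.7023 [stop]  node(7,2) S=91.7888 payoff=66.9412 vs cont=63.5891 → 66.9412 [stop]  node(7,3) S=109.3787 payoff=49.3513 vs cont=45.9992 → 49.3513 [stop]  node(7,4) S=130.3394 payoff=28.3906 vs cont=25.0385 → 28.3906 [stop]  node(7,5) S=155.3169 payoff=3.4131 vs cont=6.4247 → 6.4247 [wait]  node(7,6) S=185.0809 payoff=0.0000 vs cont=0.0000 → 0.0000 [wait]  node(7,7) S=220.5488 payoff=0.0000 vs cont=0.0000 → 0.0000 [wait]  ⇒ S*(7)=130.3394
t_6: node(6,0) S=70.5627 payoff=88.1673 vs cont=84.8152 → 88.1673 [stop]  node(6,1) S=84.0850 payoff=74.6450 vs cont=71.2930 → 74.6450 [stop]  node(6,2) S=100.1985 payoff=58.5315 vs cont=55.1794 → 58.5315 [stop]  node(6,3) S=119.4000 payoff=39.3300 vs cont=35.9780 → 39.3300 [stop]  node(6,4) S=142.2811 payoff=16.4489 vs cont=14.8686 → 16.4489 [stop]  node(6,5) S=169.5470 payoff=0.0000 vs cont=2.5094 → 2.5094 [wait]  node(6,6) S=202.0381 payoff=0.0000 vs cont=0.0000 → 0.0000 [wait]  ⇒ S*(6)=142.2811
t_5: node(5,0) S=77.0277 payoff=81.7023 vs cont=78.3503 → 81.7023 [stop]  node(5,1) S=91.7888 payoff=66.9412 vs cont=63.5891 → 66.9412 [stop]  node(5,2) S=109.3787 payoff=49.3513 vs cont=45.9992 → 49.3513 [stop]  node(5,3) S=130.3394 payoff=28.3906 vs cont=25.0385 → 28.3906 [stop]  node(5,4) S=155.3169 payoff=3.4131 vs cont=7.9010 → 7.9010 [wait]  node(5,5) S=185.0809 payoff=0.0000 vs cont=0.9801 → 0.9801 [wait]  ⇒ S*(5)=130.3394
t_4: node(4,0) S=84.0850 payoff=74.6450 vs cont=71.2930 → 74.6450 [stop]  node(4,1) S=100.1985 payoff=58.5315 vs cont=55.1794 → 58.5315 [stop]  node(4,2) S=119.4000 payoff=39.3300 vs cont=35.9780 → 39.3300 [stop]  node(4,3) S=142.2811 payoff=16.4489 vs cont=15.7370 → 16.4489 [stop]  node(4,4) S=169.5470 payoff=0.0000 vs cont=3.6626 → 3.6626 [wait]  ⇒ S*(4)=142.2811
t_3: node(3,0) S=91.7888 payoff=66.9412 vs cont=63.5891 → 66.9412 [stop]  node(3,1) S=109.3787 payoff=49.3513 vs cont=45.9992 → 49.3513 [stop]  node(3,2) S=130.3394 payoff=28.3906 vs cont=25.0385 → 28.3906 [stop]  node(3,3) S=155.3169 payoff=3.4131 vs cont=8.5794 → 8.5794 [wait]  ⇒ S*(3)=130.3394
t_2: node(2,0) S=100.1985 payoff=58.5315 vs cont=55.1794 → 58.5315 [stop]  node(2,1) S=119.4000 payoff=39.3300 vs cont=35.9780 → 39.3300 [stop]  node(2,2) S=142.2811 payoff=16.4489 vs cont=16.1362 → 16.4489 [stop]  ⇒ S*(2)=142.2811
t_1: node(1,0) S=109.3787 payoff=49.3513 vs cont=45.9992 → 49.3513 [stop]  node(1,1) S=130.3394 payoff=28.3906 vs cont=25.0385 → 28.3906 [stop]  ⇒ S*(1)=130.3394
t_0: node(0,0) S=119.4000 payoff=39.3300 vs cont=35.9780 → 39.3300 [stop]  ⇒ S*(0)=119.4000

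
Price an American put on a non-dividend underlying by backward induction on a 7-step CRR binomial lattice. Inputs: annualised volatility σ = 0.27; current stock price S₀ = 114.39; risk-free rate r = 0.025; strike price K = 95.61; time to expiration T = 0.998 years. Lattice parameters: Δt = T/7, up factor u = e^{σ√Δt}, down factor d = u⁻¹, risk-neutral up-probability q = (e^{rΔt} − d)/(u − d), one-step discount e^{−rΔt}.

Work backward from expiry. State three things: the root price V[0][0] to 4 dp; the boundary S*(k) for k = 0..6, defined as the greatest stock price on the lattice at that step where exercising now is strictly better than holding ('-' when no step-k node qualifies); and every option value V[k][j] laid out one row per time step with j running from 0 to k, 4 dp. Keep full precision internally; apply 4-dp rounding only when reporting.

price = 3.8456
boundary = - - - - - 68.7084 76.0827
tree:
3.8456
6.0725 1.5743
9.3386 2.7445 0.3775
13.8974 4.6997 0.7458 0.0000
19.8452 7.8575 1.4735 0.0000 0.0000
26.9016 12.7038 2.9110 0.0000 0.0000 0.0000
33.5610 19.5273 5.7510 0.0000 0.0000 0.0000 0.0000
39.5751 26.9016 11.3617 0.0000 0.0000 0.0000 0.0000 0.0000

Δt=0.14257, u=1.10733, d=0.90308, q=0.49202, disc=e^(-rΔt)=0.99644
k=7 terminal: V=max(K-S,0) → 39.5751 26.9016 11.3617 0.0000 0.0000 0.0000 0.0000 0.0000
k=6: j=0 S=62.0490 intr=33.5610 cont=33.2209 V=33.5610[EX]; j=1 S=76.0827 intr=19.5273 cont=19.1872 V=19.5273[EX]; j=2 S=93.2904 intr=2.3196 cont=5.7510 V=5.7510[hold]; j=3 S=114.3900 intr=0.0000 cont=0.0000 V=0.0000[hold]; j=4 S=140.2617 intr=0.0000 cont=0.0000 V=0.0000[hold]; j=5 S=171.9849 intr=0.0000 cont=0.0000 V=0.0000[hold]; j=6 S=210.8830 intr=0.0000 cont=0.0000 V=0.0000[hold]  S*(6)=76.0827
k=5: j=0 S=68.7084 intr=26.9016 cont=26.5614 V=26.9016[EX]; j=1 S=84.2483 intr=11.3617 cont=12.7038 V=12.7038[hold]; j=2 S=103.3029 intr=0.0000 cont=2.9110 V=2.9110[hold]; j=3 S=126.6670 intr=0.0000 cont=0.0000 V=0.0000[hold]; j=4 S=155.3155 intr=0.0000 cont=0.0000 V=0.0000[hold]; j=5 S=190.4434 intr=0.0000 cont=0.0000 V=0.0000[hold]  S*(5)=68.7084
k=4: j=0 S=76.0827 intr=19.5273 cont=19.8452 V=19.8452[hold]; j=1 S=93.2904 intr=2.3196 cont=7.8575 V=7.8575[hold]; j=2 S=114.3900 intr=0.0000 cont=1.4735 V=1.4735[hold]; j=3 S=140.2617 intr=0.0000 cont=0.0000 V=0.0000[hold]; j=4 S=171.9849 intr=0.0000 cont=0.0000 V=0.0000[hold]  S*(4)=-
k=3: j=0 S=84.2483 intr=11.3617 cont=13.8974 V=13.8974[hold]; j=1 S=103.3029 intr=0.0000 cont=4.6997 V=4.6997[hold]; j=2 S=126.6670 intr=0.0000 cont=0.7458 V=0.7458[hold]; j=3 S=155.3155 intr=0.0000 cont=0.0000 V=0.0000[hold]  S*(3)=-
k=2: j=0 S=93.2904 intr=2.3196 cont=9.3386 V=9.3386[hold]; j=1 S=114.3900 intr=0.0000 cont=2.7445 V=2.7445[hold]; j=2 S=140.2617 intr=0.0000 cont=0.3775 V=0.3775[hold]  S*(2)=-
k=1: j=0 S=103.3029 intr=0.0000 cont=6.0725 V=6.0725[hold]; j=1 S=126.6670 intr=0.0000 cont=1.5743 V=1.5743[hold]  S*(1)=-
k=0: j=0 S=114.3900 intr=0.0000 cont=3.8456 V=3.8456[hold]  S*(0)=-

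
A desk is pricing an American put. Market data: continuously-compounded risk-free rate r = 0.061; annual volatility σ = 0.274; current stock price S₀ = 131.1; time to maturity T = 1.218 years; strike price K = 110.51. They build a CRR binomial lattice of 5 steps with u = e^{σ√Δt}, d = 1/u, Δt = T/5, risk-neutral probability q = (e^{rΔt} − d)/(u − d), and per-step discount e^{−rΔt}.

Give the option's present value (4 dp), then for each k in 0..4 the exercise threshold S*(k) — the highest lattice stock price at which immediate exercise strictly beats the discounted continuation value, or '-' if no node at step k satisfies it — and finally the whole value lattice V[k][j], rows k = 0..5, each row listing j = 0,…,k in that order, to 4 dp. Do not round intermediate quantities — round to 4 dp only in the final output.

Δt=0.24360  u=1.14481  d=0.87351  q=0.52142  discount=0.98525
step 5 (expiry): payoffs max(K−S,0) = 43.8380 23.1310 0.0000 0.0000 0.0000 0.0000
step 4: (k=4,j=0): S=76.3265, (K−S)⁺=34.1835, hold=32.5535 ⇒ V=34.1835 exercise | (k=4,j=1): S=100.0320, (K−S)⁺=10.4780, hold=10.9066 ⇒ V=10.9066 continue | (k=4,j=2): S=131.1000, (K−S)⁺=0.0000, hold=0.0000 ⇒ V=0.0000 continue | (k=4,j=3): S=171.8171, (K−S)⁺=0.0000, hold=0.0000 ⇒ V=0.0000 continue | (k=4,j=4): S=225.1801, (K−S)⁺=0.0000, hold=0.0000 ⇒ V=0.0000 continue  boundary S*=76.3265
step 3: (k=3,j=0): S=87.3790, (K−S)⁺=23.1310, hold=21.7212 ⇒ V=23.1310 exercise | (k=3,j=1): S=114.5172, (K−S)⁺=0.0000, hold=5.1427 ⇒ V=5.1427 continue | (k=3,j=2): S=150.0840, (K−S)⁺=0.0000, hold=0.0000 ⇒ V=0.0000 continue | (k=3,j=3): S=196.6972, (K−S)⁺=0.0000, hold=0.0000 ⇒ V=0.0000 continue  boundary S*=87.3790
step 2: (k=2,j=0): S=100.0320, (K−S)⁺=10.4780, hold=13.5486 ⇒ V=13.5486 continue | (k=2,j=1): S=131.1000, (K−S)⁺=0.0000, hold=2.4249 ⇒ V=2.4249 continue | (k=2,j=2): S=171.8171, (K−S)⁺=0.0000, hold=0.0000 ⇒ V=0.0000 continue  boundary S*=-
step 1: (k=1,j=0): S=114.5172, (K−S)⁺=0.0000, hold=7.6341 ⇒ V=7.6341 continue | (k=1,j=1): S=150.0840, (K−S)⁺=0.0000, hold=1.1434 ⇒ V=1.1434 continue  boundary S*=-
step 0: (k=0,j=0): S=131.1000, (K−S)⁺=0.0000, hold=4.1870 ⇒ V=4.1870 continue  boundary S*=-

price = 4.1870
boundary = - - - 87.3790 76.3265
tree:
4.1870
7.6341 1.1434
13.5486 2.4249 0.0000
23.1310 5.1427 0.0000 0.0000
34.1835 10.9066 0.0000 0.0000 0.0000
43.8380 23.1310 0.0000 0.0000 0.0000 0.0000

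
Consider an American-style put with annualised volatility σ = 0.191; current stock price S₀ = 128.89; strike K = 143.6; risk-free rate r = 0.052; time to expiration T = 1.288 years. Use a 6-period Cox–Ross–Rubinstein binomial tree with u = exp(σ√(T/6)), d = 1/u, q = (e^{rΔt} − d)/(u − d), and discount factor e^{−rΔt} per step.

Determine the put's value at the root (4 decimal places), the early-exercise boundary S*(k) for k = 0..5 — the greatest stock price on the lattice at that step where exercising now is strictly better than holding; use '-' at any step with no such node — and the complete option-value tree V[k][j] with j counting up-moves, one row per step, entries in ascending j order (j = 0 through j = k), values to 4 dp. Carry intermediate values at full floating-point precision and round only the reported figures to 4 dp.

price = 16.8728
boundary = - 117.9741 107.9827 117.9741 107.9827 117.9741
tree:
16.8728
25.6259 9.8032
35.6173 16.1835 4.5984
44.7626 25.6259 8.5153 1.3736
53.1333 35.6173 15.1977 3.0276 0.0000
60.7951 44.7626 25.6259 6.6736 0.0000 0.0000
67.8080 53.1333 35.6173 14.7100 0.0000 0.0000 0.0000

Δt=0.21467  u=1.09253  d=0.91531  q=0.54123  discount=0.98890
step 6 (expiry): payoffs max(K−S,0) = 67.8080 53.1333 35.6173 14.7100 0.0000 0.0000 0.0000
step 5: (k=5,j=0): S=82.8049, (K−S)⁺=60.7951, hold=59.2010 ⇒ V=60.7951 exercise | (k=5,j=1): S=98.8374, (K−S)⁺=44.7626, hold=43.1685 ⇒ V=44.7626 exercise | (k=5,j=2): S=117.9741, (K−S)⁺=25.6259, hold=24.0319 ⇒ V=25.6259 exercise | (k=5,j=3): S=140.8159, (K−S)⁺=2.7841, hold=6.6736 ⇒ V=6.6736 continue | (k=5,j=4): S=168.0804, (K−S)⁺=0.0000, hold=0.0000 ⇒ V=0.0000 continue | (k=5,j=5): S=200.6237, (K−S)⁺=0.0000, hold=0.0000 ⇒ V=0.0000 continue  boundary S*=117.9741
step 4: (k=4,j=0): S=90.4667, (K−S)⁺=53.1333, hold=51.5393 ⇒ V=53.1333 exercise | (k=4,j=1): S=107.9827, (K−S)⁺=35.6173, hold=34.0233 ⇒ V=35.6173 exercise | (k=4,j=2): S=128.8900, (K−S)⁺=14.7100, hold=15.1977 ⇒ V=15.1977 continue | (k=4,j=3): S=153.8454, (K−S)⁺=0.0000, hold=3.0276 ⇒ V=3.0276 continue | (k=4,j=4): S=183.6326, (K−S)⁺=0.0000, hold=0.0000 ⇒ V=0.0000 continue  boundary S*=107.9827
step 3: (k=3,j=0): S=98.8374, (K−S)⁺=44.7626, hold=43.1685 ⇒ V=44.7626 exercise | (k=3,j=1): S=117.9741, (K−S)⁺=25.6259, hold=24.2929 ⇒ V=25.6259 exercise | (k=3,j=2): S=140.8159, (K−S)⁺=2.7841, hold=8.5153 ⇒ V=8.5153 continue | (k=3,j=3): S=168.0804, (K−S)⁺=0.0000, hold=1.3736 ⇒ V=1.3736 continue  boundary S*=117.9741
step 2: (k=2,j=0): S=107.9827, (K−S)⁺=35.6173, hold=34.0233 ⇒ V=35.6173 exercise | (k=2,j=1): S=128.8900, (K−S)⁺=14.7100, hold=16.1835 ⇒ V=16.1835 continue | (k=2,j=2): S=153.8454, (K−S)⁺=0.0000, hold=4.5984 ⇒ V=4.5984 continue  boundary S*=107.9827
step 1: (k=1,j=0): S=117.9741, (K−S)⁺=25.6259, hold=24.8205 ⇒ V=25.6259 exercise | (k=1,j=1): S=140.8159, (K−S)⁺=2.7841, hold=9.8032 ⇒ V=9.8032 continue  boundary S*=117.9741
step 0: (k=0,j=0): S=128.8900, (K−S)⁺=14.7100, hold=16.8728 ⇒ V=16.8728 continue  boundary S*=-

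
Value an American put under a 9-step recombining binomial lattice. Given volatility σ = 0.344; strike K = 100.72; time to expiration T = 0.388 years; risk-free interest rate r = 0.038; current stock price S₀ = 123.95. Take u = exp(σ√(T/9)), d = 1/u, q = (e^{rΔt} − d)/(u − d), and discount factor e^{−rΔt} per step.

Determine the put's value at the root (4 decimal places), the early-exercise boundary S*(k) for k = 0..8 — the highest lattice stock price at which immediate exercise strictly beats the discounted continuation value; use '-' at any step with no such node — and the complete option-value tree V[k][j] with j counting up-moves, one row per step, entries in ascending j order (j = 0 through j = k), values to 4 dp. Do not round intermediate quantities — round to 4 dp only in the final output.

price = 1.7449
boundary = - - - - - - 80.7474 86.7258 93.1468
tree:
1.7449
2.8031 0.6651
4.4139 1.1598 0.1598
6.7846 1.9967 0.3052 0.0113
10.1230 3.3823 0.5819 0.0224 0.0000
14.5545 5.6105 1.1078 0.0442 0.0000 0.0000
19.9726 9.0447 2.1061 0.0875 0.0000 0.0000 0.0000
25.5389 13.9942 3.9973 0.1730 0.0000 0.0000 0.0000 0.0000
30.7214 19.9726 7.5732 0.3422 0.0000 0.0000 0.0000 0.0000 0.0000
35.5467 25.5389 13.9942 0.6768 0.0000 0.0000 0.0000 0.0000 0.0000 0.0000

Δt=0.04311, u=1.07404, d=0.93107, q=0.49362, disc=e^(-rΔt)=0.99836
k=9 terminal: V=max(K-S,0) → 35.5467 25.5389 13.9942 0.6768 0.0000 0.0000 0.0000 0.0000 0.0000 0.0000
k=8: j=0 S=69.9986 intr=30.7214 cont=30.5566 V=30.7214[EX]; j=1 S=80.7474 intr=19.9726 cont=19.8078 V=19.9726[EX]; j=2 S=93.1468 intr=7.5732 cont=7.4084 V=7.5732[EX]; j=3 S=107.4502 intr=0.0000 cont=0.3422 V=0.3422[hold]; j=4 S=123.9500 intr=0.0000 cont=0.0000 V=0.0000[hold]; j=5 S=142.9835 intr=0.0000 cont=0.0000 V=0.0000[hold]; j=6 S=164.9397 intr=0.0000 cont=0.0000 V=0.0000[hold]; j=7 S=190.2675 intr=0.0000 cont=0.0000 V=0.0000[hold]; j=8 S=219.4846 intr=0.0000 cont=0.0000 V=0.0000[hold]  S*(8)=93.1468
k=7: j=0 S=75.1811 intr=25.5389 cont=25.3740 V=25.5389[EX]; j=1 S=86.7258 intr=13.9942 cont=13.8294 V=13.9942[EX]; j=2 S=100.0432 intr=0.6768 cont=3.9973 V=3.9973[hold]; j=3 S=115.4056 intr=0.0000 cont=0.1730 V=0.1730[hold]; j=4 S=133.1270 intr=0.0000 cont=0.0000 V=0.0000[hold]; j=5 S=153.5697 intr=0.0000 cont=0.0000 V=0.0000[hold]; j=6 S=177.1515 intr=0.0000 cont=0.0000 V=0.0000[hold]; j=7 S=204.3546 intr=0.0000 cont=0.0000 V=0.0000[hold]  S*(7)=86.7258
k=6: j=0 S=80.7474 intr=19.9726 cont=19.8078 V=19.9726[EX]; j=1 S=93.1468 intr=7.5732 cont=9.0447 V=9.0447[hold]; j=2 S=107.4502 intr=0.0000 cont=2.1061 V=2.1061[hold]; j=3 S=123.9500 intr=0.0000 cont=0.0875 V=0.0875[hold]; j=4 S=142.9835 intr=0.0000 cont=0.0000 V=0.0000[hold]; j=5 S=164.9397 intr=0.0000 cont=0.0000 V=0.0000[hold]; j=6 S=190.2675 intr=0.0000 cont=0.0000 V=0.0000[hold]  S*(6)=80.7474
k=5: j=0 S=86.7258 intr=13.9942 cont=14.5545 V=14.5545[hold]; j=1 S=100.0432 intr=0.6768 cont=5.6105 V=5.6105[hold]; j=2 S=115.4056 intr=0.0000 cont=1.1078 V=1.1078[hold]; j=3 S=133.1270 intr=0.0000 cont=0.0442 V=0.0442[hold]; j=4 S=153.5697 intr=0.0000 cont=0.0000 V=0.0000[hold]; j=5 S=177.1515 intr=0.0000 cont=0.0000 V=0.0000[hold]  S*(5)=-
k=4: j=0 S=93.1468 intr=7.5732 cont=10.1230 V=10.1230[hold]; j=1 S=107.4502 intr=0.0000 cont=3.3823 V=3.3823[hold]; j=2 S=123.9500 intr=0.0000 cont=0.5819 V=0.5819[hold]; j=3 S=142.9835 intr=0.0000 cont=0.0224 V=0.0224[hold]; j=4 S=164.9397 intr=0.0000 cont=0.0000 V=0.0000[hold]  S*(4)=-
k=3: j=0 S=100.0432 intr=0.6768 cont=6.7846 V=6.7846[hold]; j=1 S=115.4056 intr=0.0000 cont=1.9967 V=1.9967[hold]; j=2 S=133.1270 intr=0.0000 cont=0.3052 V=0.3052[hold]; j=3 S=153.5697 intr=0.0000 cont=0.0113 V=0.0113[hold]  S*(3)=-
k=2: j=0 S=107.4502 intr=0.0000 cont=4.4139 V=4.4139[hold]; j=1 S=123.9500 intr=0.0000 cont=1.1598 V=1.1598[hold]; j=2 S=142.9835 intr=0.0000 cont=0.1598 V=0.1598[hold]  S*(2)=-
k=1: j=0 S=115.4056 intr=0.0000 cont=2.8031 V=2.8031[hold]; j=1 S=133.1270 intr=0.0000 cont=0.6651 V=0.6651[hold]  S*(1)=-
k=0: j=0 S=123.9500 intr=0.0000 cont=1.7449 V=1.7449[hold]  S*(0)=-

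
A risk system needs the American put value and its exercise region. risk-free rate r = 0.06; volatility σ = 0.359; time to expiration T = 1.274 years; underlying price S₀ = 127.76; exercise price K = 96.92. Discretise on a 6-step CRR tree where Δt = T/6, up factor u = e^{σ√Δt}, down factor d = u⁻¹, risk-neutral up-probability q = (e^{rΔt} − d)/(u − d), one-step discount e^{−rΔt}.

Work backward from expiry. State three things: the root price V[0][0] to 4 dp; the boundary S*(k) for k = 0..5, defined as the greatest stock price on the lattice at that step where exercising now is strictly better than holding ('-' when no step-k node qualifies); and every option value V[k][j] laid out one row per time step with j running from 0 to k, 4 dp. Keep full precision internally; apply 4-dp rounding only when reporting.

Δt=0.21233  u=1.17990  d=0.84753  q=0.49731  discount=0.98734
step 6 (expiry): payoffs max(K−S,0) = 49.5685 30.9995 5.1485 0.0000 0.0000 0.0000 0.0000
step 5: (k=5,j=0): S=55.8698, (K−S)⁺=41.0502, hold=39.8233 ⇒ V=41.0502 exercise | (k=5,j=1): S=77.7793, (K−S)⁺=19.1407, hold=17.9137 ⇒ V=19.1407 exercise | (k=5,j=2): S=108.2808, (K−S)⁺=0.0000, hold=2.5553 ⇒ V=2.5553 continue | (k=5,j=3): S=150.7435, (K−S)⁺=0.0000, hold=0.0000 ⇒ V=0.0000 continue | (k=5,j=4): S=209.8580, (K−S)⁺=0.0000, hold=0.0000 ⇒ V=0.0000 continue | (k=5,j=5): S=292.1546, (K−S)⁺=0.0000, hold=0.0000 ⇒ V=0.0000 continue  boundary S*=77.7793
step 4: (k=4,j=0): S=65.9205, (K−S)⁺=30.9995, hold=29.7725 ⇒ V=30.9995 exercise | (k=4,j=1): S=91.7715, (K−S)⁺=5.1485, hold=10.7546 ⇒ V=10.7546 continue | (k=4,j=2): S=127.7600, (K−S)⁺=0.0000, hold=1.2683 ⇒ V=1.2683 continue | (k=4,j=3): S=177.8615, (K−S)⁺=0.0000, hold=0.0000 ⇒ V=0.0000 continue | (k=4,j=4): S=247.6106, (K−S)⁺=0.0000, hold=0.0000 ⇒ V=0.0000 continue  boundary S*=65.9205
step 3: (k=3,j=0): S=77.7793, (K−S)⁺=19.1407, hold=20.6665 ⇒ V=20.6665 continue | (k=3,j=1): S=108.2808, (K−S)⁺=0.0000, hold=5.9605 ⇒ V=5.9605 continue | (k=3,j=2): S=150.7435, (K−S)⁺=0.0000, hold=0.6295 ⇒ V=0.6295 continue | (k=3,j=3): S=209.8580, (K−S)⁺=0.0000, hold=0.0000 ⇒ V=0.0000 continue  boundary S*=-
step 2: (k=2,j=0): S=91.7715, (K−S)⁺=5.1485, hold=13.1839 ⇒ V=13.1839 continue | (k=2,j=1): S=127.7600, (K−S)⁺=0.0000, hold=3.2674 ⇒ V=3.2674 continue | (k=2,j=2): S=177.8615, (K−S)⁺=0.0000, hold=0.3124 ⇒ V=0.3124 continue  boundary S*=-
step 1: (k=1,j=0): S=108.2808, (K−S)⁺=0.0000, hold=8.1478 ⇒ V=8.1478 continue | (k=1,j=1): S=150.7435, (K−S)⁺=0.0000, hold=1.7751 ⇒ V=1.7751 continue  boundary S*=-
step 0: (k=0,j=0): S=127.7600, (K−S)⁺=0.0000, hold=4.9156 ⇒ V=4.9156 continue  boundary S*=-

price = 4.9156
boundary = - - - - 65.9205 77.7793
tree:
4.9156
8.1478 1.7751
13.1839 3.2674 0.3124
20.6665 5.9605 0.6295 0.0000
30.9995 10.7546 1.2683 0.0000 0.0000
41.0502 19.1407 2.5553 0.0000 0.0000 0.0000
49.5685 30.9995 5.1485 0.0000 0.0000 0.0000 0.0000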